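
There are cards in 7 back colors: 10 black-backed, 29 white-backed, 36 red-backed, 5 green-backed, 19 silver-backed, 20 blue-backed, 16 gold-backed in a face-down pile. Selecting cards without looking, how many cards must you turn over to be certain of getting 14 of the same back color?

In the worst case we take at most 13 of each back color, but all 10 black-backed and all 5 green-backed (fewer than 13), giving 10 + 13 + 13 + 5 + 13 + 13 + 13 = 80.
One more card then forces some back color to 14, so 80 + 1 = 81.

81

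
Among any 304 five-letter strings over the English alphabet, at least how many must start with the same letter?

The 304 five-letter strings over the English alphabet fall into 26 possible first letters.
If each of the 26 possible first letters held at most 11, the total would be at most 26 × 11 = 286 < 304, a contradiction.
So at least one holds ⌈304/26⌉ = 12.

12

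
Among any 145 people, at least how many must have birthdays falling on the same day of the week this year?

There are 7 days of the week, which serve as the pigeonholes.
If each of the 7 days of the week held at most 20, the total would be at most 7 × 20 = 140 < 145, a contradiction.
So at least one holds ⌈145/7⌉ = 21.

21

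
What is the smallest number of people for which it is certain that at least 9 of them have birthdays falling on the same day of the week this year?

57

There are 7 days of the week acting as pigeonholes.
With 7 × 8 = 56 people we could place exactly 8 in each, with no class reaching 9.
One more forces some class to hold 9, so 56 + 1 = 57.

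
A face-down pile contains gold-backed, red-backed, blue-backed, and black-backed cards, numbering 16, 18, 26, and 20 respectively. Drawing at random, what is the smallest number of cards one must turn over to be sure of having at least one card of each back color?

65

The hardest back color to obtain is gold-backed: we could draw every other card first — 80 − 16 = 64 cards — without a single gold-backed one.
The next draw must be gold-backed, so 64 + 1 = 65.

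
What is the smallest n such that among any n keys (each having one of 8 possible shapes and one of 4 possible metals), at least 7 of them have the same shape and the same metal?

There are 8 × 4 = 32 (shape, metal) combinations acting as pigeonholes.
With 32 × 6 = 192 keys we could place exactly 6 in each, with no (shape, metal) pair reaching 7.
One more forces some (shape, metal) pair to hold 7, so 192 + 1 = 193.

193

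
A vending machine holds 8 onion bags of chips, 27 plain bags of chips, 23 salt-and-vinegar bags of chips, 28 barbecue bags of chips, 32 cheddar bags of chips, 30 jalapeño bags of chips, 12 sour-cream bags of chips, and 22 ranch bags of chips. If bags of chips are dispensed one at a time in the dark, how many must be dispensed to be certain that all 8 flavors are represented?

The hardest flavor to obtain is onion: we could draw every other bag of chips first — 182 − 8 = 174 bags of chips — without a single onion one.
The next draw must be onion, so 174 + 1 = 175.

175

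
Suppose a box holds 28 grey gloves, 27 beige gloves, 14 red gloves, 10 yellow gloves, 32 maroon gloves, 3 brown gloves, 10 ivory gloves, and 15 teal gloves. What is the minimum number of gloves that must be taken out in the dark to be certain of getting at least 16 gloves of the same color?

98

Treat the 8 colors as pigeonholes.
In the worst case we take at most 15 of each color, but all 14 red, all 10 yellow, all 3 brown, and all 10 ivory (fewer than 15), giving 15 + 15 + 14 + 10 + 15 + 3 + 10 + 15 = 97.
One more glove then forces some color to 16, so 97 + 1 = 98.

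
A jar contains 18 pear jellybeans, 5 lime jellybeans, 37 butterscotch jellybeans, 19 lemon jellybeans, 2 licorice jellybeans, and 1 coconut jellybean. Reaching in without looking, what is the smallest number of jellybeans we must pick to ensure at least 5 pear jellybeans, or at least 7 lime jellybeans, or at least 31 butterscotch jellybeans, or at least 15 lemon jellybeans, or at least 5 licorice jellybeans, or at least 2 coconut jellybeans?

57

The worst case stops just short of every target: 4 pear, all 5 lime, 30 butterscotch, 14 lemon, all 2 licorice, 1 coconut — 4 + 5 + 30 + 14 + 2 + 1 = 56 jellybeans.
One more jellybean must push some flavor to its target, so 56 + 1 = 57.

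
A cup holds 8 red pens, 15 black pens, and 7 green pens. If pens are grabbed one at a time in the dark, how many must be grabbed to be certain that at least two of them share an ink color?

Treat the 3 ink colors as pigeonholes.
The worst case takes 1 pen of each ink color without reaching 2 of any: 3 × 1 = 3.
The next pen must bring some ink color to 2, so 3 + 1 = 4.

4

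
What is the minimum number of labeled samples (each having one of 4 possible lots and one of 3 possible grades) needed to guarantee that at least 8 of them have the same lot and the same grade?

85

There are 4 × 3 = 12 (lot, grade) combinations acting as pigeonholes.
With 12 × 7 = 84 labeled samples we could place exactly 7 in each, with no (lot, grade) pair reaching 8.
One more forces some (lot, grade) pair to hold 8, so 84 + 1 = 85.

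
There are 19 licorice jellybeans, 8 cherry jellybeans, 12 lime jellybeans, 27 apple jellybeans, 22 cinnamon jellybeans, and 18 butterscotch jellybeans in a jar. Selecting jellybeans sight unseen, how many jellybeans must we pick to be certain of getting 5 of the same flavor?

25

The worst case takes 4 jellybeans of each flavor without reaching 5 of any: 6 × 4 = 24.
The next jellybean must bring some flavor to 5, so 24 + 1 = 25.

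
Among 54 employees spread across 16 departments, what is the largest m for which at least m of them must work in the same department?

4

The 54 employees fall into 16 departments.
If each of the 16 departments held at most 3, the total would be at most 16 × 3 = 48 < 54, a contradiction.
So at least one holds ⌈54/16⌉ = 4.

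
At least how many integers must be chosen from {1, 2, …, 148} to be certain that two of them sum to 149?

Partition {1, …, 148} into 74 pairs: {1,148}, {2,147}, …, {74,75}.
Choosing 74 integers — say the integers 1 through 74 — takes one from each pair and avoids the property.
Choosing 75 forces two into the same pair by pigeonhole, and those sum to 149. So 75.

75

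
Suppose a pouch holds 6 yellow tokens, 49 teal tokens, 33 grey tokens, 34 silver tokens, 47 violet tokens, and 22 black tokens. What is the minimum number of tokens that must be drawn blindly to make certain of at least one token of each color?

186

The hardest color to obtain is yellow: we could draw every other token first — 191 − 6 = 185 tokens — without a single yellow one.
The next draw must be yellow, so 185 + 1 = 186.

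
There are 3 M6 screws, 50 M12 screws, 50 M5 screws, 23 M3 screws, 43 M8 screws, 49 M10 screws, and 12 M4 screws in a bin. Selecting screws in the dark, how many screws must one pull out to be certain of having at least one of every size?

228

The hardest size to obtain is M6: we could draw every other screw first — 230 − 3 = 227 screws — without a single M6 one.
The next draw must be M6, so 227 + 1 = 228.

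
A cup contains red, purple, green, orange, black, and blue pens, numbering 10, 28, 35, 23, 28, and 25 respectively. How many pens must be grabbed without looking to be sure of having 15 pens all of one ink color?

81

Treat the 6 ink colors as pigeonholes.
In the worst case we take at most 14 of each ink color, but all 10 red (fewer than 14), giving 10 + 14 + 14 + 14 + 14 + 14 = 80.
One more pen then forces some ink color to 15, so 80 + 1 = 81.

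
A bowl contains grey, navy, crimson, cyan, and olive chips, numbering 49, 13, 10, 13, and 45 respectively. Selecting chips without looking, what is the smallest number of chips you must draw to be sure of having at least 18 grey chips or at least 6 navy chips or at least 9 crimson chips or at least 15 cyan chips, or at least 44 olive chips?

The worst case stops just short of every target: 17 grey, 5 navy, 8 crimson, all 13 cyan, 43 olive — 17 + 5 + 8 + 13 + 43 = 86 chips.
One more chip must push some color to its target, so 86 + 1 = 87.

87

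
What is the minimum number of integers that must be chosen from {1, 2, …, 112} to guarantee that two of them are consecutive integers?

Partition {1, …, 112} into 56 pairs: {1,2}, {3,4}, …, {111,112}.
Choosing 56 integers — say the 56 even numbers 2, 4, …, 112 — takes one from each pair and avoids the property.
Choosing 57 forces two into the same pair by pigeonhole, and those are consecutive. So 57.

57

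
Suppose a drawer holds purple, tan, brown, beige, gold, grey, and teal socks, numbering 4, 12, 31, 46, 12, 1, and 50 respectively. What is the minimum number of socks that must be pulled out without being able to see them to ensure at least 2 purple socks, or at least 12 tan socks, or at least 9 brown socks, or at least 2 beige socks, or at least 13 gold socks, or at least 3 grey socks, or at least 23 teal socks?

57

The worst case stops just short of every target: 1 purple, 11 tan, 8 brown, 1 beige, 12 gold, all 1 grey, 22 teal — 1 + 11 + 8 + 1 + 12 + 1 + 22 = 56 socks.
One more sock must push some color to its target, so 56 + 1 = 57.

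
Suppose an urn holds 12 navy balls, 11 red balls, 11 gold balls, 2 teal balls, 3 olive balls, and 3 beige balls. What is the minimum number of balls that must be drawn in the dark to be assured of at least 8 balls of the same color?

In the worst case we take at most 7 of each color, but all 2 teal, all 3 olive, and all 3 beige (fewer than 7), giving 7 + 7 + 7 + 2 + 3 + 3 = 29.
One more ball then forces some color to 8, so 29 + 1 = 30.

30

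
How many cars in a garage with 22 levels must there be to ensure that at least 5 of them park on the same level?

89

There are 22 levels acting as pigeonholes.
With 22 × 4 = 88 cars we could place exactly 4 in each, with no class reaching 5.
One more forces some class to hold 5, so 88 + 1 = 89.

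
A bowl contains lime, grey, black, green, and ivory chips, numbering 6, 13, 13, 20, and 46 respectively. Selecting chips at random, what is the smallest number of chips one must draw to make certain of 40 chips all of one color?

92

Treat the 5 colors as pigeonholes.
In the worst case we take at most 39 of each color, but all 6 lime, all 13 grey, all 13 black, and all 20 green (fewer than 39), giving 6 + 13 + 13 + 20 + 39 = 91.
One more chip then forces some color to 40, so 91 + 1 = 92.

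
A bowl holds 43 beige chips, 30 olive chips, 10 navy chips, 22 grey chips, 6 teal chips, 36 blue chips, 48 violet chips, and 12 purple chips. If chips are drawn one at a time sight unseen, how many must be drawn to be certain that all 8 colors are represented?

202

The hardest color to obtain is teal: we could draw every other chip first — 207 − 6 = 201 chips — without a single teal one.
The next draw must be teal, so 201 + 1 = 202.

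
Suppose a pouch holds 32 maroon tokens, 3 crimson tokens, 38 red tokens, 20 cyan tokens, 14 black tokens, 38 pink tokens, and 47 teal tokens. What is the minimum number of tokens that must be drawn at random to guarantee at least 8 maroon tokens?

To avoid maroon tokens as long as possible, exhaust the other 6 colors first.
The worst case draws every non-maroon token first: 3 + 38 + 20 + 14 + 38 + 47 = 160.
The next 8 draws are then forced to be maroon, giving 160 + 8 = 168.

168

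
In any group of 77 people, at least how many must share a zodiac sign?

7

There are 12 zodiac signs, which serve as the pigeonholes.
If each of the 12 zodiac signs held at most 6, the total would be at most 12 × 6 = 72 < 77, a contradiction.
So at least one holds ⌈77/12⌉ = 7.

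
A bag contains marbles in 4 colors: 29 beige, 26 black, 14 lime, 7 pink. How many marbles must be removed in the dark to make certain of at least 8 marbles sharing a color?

29

The worst case takes 7 marbles of each color without reaching 8 of any: 4 × 7 = 28.
The next marble must bring some color to 8, so 28 + 1 = 29.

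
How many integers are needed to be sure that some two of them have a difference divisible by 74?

75

Two integers differ by a multiple of 74 exactly when they share a remainder mod 74.
There are 74 residue classes mod 74, so 74 integers can all lie in distinct classes.
One more integer must repeat a residue, giving a difference divisible by 74. So n = 74 + 1 = 75.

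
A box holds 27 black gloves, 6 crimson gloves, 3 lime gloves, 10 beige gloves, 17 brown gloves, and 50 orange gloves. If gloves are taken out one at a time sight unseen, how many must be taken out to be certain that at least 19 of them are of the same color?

In the worst case we take at most 18 of each color, but all 6 crimson, all 3 lime, all 10 beige, and all 17 brown (fewer than 18), giving 18 + 6 + 3 + 10 + 17 + 18 = 72.
One more glove then forces some color to 19, so 72 + 1 = 73.

73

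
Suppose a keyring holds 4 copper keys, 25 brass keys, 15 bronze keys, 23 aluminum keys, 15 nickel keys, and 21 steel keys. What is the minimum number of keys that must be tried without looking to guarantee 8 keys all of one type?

In the worst case we take at most 7 of each type, but all 4 copper (fewer than 7), giving 4 + 7 + 7 + 7 + 7 + 7 = 39.
One more key then forces some type to 8, so 39 + 1 = 40.

40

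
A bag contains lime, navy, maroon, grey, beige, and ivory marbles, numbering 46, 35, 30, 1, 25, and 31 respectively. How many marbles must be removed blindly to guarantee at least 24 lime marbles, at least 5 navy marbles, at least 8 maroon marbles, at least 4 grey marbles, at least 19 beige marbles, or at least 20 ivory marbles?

Each of the 6 colors has its own threshold; avoid all of them simultaneously.
The worst case stops just short of every target: 23 lime, 4 navy, 7 maroon, all 1 grey, 18 beige, 19 ivory — 23 + 4 + 7 + 1 + 18 + 19 = 72 marbles.
One more marble must push some color to its target, so 72 + 1 = 73.

73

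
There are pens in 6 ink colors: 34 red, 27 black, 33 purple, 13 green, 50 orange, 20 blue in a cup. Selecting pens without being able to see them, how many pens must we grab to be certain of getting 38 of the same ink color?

In the worst case we take at most 37 of each ink color, but all 34 red, all 27 black, all 33 purple, all 13 green, and all 20 blue (fewer than 37), giving 34 + 27 + 33 + 13 + 37 + 20 = 164.
One more pen then forces some ink color to 38, so 164 + 1 = 165.

165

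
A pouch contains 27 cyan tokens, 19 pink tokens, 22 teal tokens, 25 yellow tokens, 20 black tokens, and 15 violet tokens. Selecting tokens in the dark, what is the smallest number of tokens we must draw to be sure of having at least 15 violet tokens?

To avoid violet tokens as long as possible, exhaust the other 5 colors first.
The worst case draws every non-violet token first: 27 + 19 + 22 + 25 + 20 = 113.
The next 15 draws are then forced to be violet, giving 113 + 15 = 128.

128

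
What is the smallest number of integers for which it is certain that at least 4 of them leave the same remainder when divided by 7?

There are 7 residue classes modulo 7 acting as pigeonholes.
With 7 × 3 = 21 integers we could place exactly 3 in each, with no class reaching 4.
One more forces some class to hold 4, so 21 + 1 = 22.

22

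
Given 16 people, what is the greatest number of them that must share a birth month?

If each of the 12 months of the year held at most 1, the total would be at most 12 × 1 = 12 < 16, a contradiction.
So at least one holds ⌈16/12⌉ = 2.

2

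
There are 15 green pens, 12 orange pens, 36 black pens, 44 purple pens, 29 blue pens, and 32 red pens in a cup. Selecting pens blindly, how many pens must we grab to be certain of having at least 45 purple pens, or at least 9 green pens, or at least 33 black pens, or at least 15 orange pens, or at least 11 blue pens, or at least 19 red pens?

125

Each of the 6 ink colors has its own threshold; avoid all of them simultaneously.
The worst case stops just short of every target: 8 green, all 12 orange, 32 black, 44 purple, 10 blue, 18 red — 8 + 12 + 32 + 44 + 10 + 18 = 124 pens.
One more pen must push some ink color to its target, so 124 + 1 = 125.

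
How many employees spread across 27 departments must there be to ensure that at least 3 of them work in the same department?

55

There are 27 departments acting as pigeonholes.
With 27 × 2 = 54 employees we could place exactly 2 in each, with no class reaching 3.
One more forces some class to hold 3, so 54 + 1 = 55.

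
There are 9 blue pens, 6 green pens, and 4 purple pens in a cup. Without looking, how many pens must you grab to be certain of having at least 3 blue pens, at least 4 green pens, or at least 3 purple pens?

8

The worst case stops just short of every target: 2 blue, 3 green, 2 purple — 2 + 3 + 2 = 7 pens.
One more pen must push some ink color to its target, so 7 + 1 = 8.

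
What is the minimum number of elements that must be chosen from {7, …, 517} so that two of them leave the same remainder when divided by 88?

Use the pigeonhole principle on residue classes: group the integers by remainder mod 88; there are 88 residue classes, each nonempty in this range.
Choosing one from each class (88 integers) avoids any shared remainder.
One more choice must repeat a class, so two differ by a multiple of 88. Hence 88 + 1 = 89.

89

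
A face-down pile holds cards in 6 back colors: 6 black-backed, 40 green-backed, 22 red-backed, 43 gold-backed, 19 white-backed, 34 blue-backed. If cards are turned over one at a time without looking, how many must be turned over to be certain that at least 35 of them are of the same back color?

In the worst case we take at most 34 of each back color, but all 6 black-backed, all 22 red-backed, and all 19 white-backed (fewer than 34), giving 6 + 34 + 22 + 34 + 19 + 34 = 149.
One more card then forces some back color to 35, so 149 + 1 = 150.

150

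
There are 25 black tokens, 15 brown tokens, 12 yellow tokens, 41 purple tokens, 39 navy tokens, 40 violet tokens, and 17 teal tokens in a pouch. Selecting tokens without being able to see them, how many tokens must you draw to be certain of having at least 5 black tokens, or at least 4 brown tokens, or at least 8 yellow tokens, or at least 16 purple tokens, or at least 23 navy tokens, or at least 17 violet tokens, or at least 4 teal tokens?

The worst case stops just short of every target: 4 black, 3 brown, 7 yellow, 15 purple, 22 navy, 16 violet, 3 teal — 4 + 3 + 7 + 15 + 22 + 16 + 3 = 70 tokens.
One more token must push some color to its target, so 70 + 1 = 71.

71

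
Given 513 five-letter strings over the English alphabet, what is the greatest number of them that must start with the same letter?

20

There are 26 possible first letters, which serve as the pigeonholes.
If each of the 26 possible first letters held at most 19, the total would be at most 26 × 19 = 494 < 513, a contradiction.
So at least one holds ⌈513/26⌉ = 20.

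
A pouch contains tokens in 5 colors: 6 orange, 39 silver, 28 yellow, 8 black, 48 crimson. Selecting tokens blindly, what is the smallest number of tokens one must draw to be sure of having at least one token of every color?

The hardest color to obtain is orange: we could draw every other token first — 129 − 6 = 123 tokens — without a single orange one.
The next draw must be orange, so 123 + 1 = 124.

124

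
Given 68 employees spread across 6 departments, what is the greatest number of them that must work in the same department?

The 68 employees fall into 6 departments.
If each of the 6 departments held at most 11, the total would be at most 6 × 11 = 66 < 68, a contradiction.
So at least one holds ⌈68/6⌉ = 12.

12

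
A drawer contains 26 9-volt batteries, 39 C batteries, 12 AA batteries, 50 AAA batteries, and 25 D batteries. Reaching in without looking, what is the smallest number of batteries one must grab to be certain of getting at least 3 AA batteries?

143

To avoid AA batteries as long as possible, exhaust the other 4 types first.
The worst case draws every non-AA battery first: 26 + 39 + 50 + 25 = 140.
The next 3 draws are then forced to be AA, giving 140 + 3 = 143.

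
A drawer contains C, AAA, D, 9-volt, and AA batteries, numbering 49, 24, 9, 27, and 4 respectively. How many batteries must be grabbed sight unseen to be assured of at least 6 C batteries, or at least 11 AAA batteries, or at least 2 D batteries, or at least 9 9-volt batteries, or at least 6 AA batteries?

29

The worst case stops just short of every target: 5 C, 10 AAA, 1 D, 8 9-volt, all 4 AA — 5 + 10 + 1 + 8 + 4 = 28 batteries.
One more battery must push some type to its target, so 28 + 1 = 29.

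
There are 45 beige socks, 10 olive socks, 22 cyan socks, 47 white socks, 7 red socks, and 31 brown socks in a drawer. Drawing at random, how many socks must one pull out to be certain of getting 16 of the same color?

In the worst case we take at most 15 of each color, but all 10 olive and all 7 red (fewer than 15), giving 15 + 10 + 15 + 15 + 7 + 15 = 77.
One more sock then forces some color to 16, so 77 + 1 = 78.

78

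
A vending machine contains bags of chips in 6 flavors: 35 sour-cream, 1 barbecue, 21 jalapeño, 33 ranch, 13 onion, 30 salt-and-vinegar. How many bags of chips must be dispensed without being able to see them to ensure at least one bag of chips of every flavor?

133

The hardest flavor to obtain is barbecue: we could draw every other bag of chips first — 133 − 1 = 132 bags of chips — without a single barbecue one.
The next draw must be barbecue, so 132 + 1 = 133.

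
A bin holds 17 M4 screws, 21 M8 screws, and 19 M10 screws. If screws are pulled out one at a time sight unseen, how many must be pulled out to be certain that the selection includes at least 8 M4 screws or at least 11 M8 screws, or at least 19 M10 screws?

36

Each of the 3 sizes has its own threshold; avoid all of them simultaneously.
The worst case stops just short of every target: 7 M4, 10 M8, 18 M10 — 7 + 10 + 18 = 35 screws.
One more screw must push some size to its target, so 35 + 1 = 36.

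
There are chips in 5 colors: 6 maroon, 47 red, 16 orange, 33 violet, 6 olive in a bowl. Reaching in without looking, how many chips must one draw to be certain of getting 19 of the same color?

In the worst case we take at most 18 of each color, but all 6 maroon, all 16 orange, and all 6 olive (fewer than 18), giving 6 + 18 + 16 + 18 + 6 = 64.
One more chip then forces some color to 19, so 64 + 1 = 65.

65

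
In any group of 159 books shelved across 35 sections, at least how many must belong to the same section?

The 159 books fall into 35 sections.
If each of the 35 sections held at most 4, the total would be at most 35 × 4 = 140 < 159, a contradiction.
So at least one holds ⌈159/35⌉ = 5.

5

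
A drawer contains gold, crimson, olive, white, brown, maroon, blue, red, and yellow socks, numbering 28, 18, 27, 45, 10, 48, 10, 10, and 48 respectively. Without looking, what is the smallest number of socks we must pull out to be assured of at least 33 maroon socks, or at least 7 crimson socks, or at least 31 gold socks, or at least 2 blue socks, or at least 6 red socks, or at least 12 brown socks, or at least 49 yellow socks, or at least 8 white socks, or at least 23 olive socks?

Each of the 9 colors has its own threshold; avoid all of them simultaneously.
The worst case stops just short of every target: all 28 gold, 6 crimson, 22 olive, 7 white, all 10 brown, 32 maroon, 1 blue, 5 red, 48 yellow — 28 + 6 + 22 + 7 + 10 + 32 + 1 + 5 + 48 = 159 socks.
One more sock must push some color to its target, so 159 + 1 = 160.

160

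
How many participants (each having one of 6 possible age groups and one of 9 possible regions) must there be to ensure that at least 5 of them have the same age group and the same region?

There are 6 × 9 = 54 (age group, region) combinations acting as pigeonholes.
With 54 × 4 = 216 participants we could place exactly 4 in each, with no (age group, region) pair reaching 5.
One more forces some (age group, region) pair to hold 5, so 216 + 1 = 217.

217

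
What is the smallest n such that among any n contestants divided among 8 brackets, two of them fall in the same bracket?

There are 8 brackets acting as pigeonholes.
With 8 contestants we could place one in each, avoiding any repeat.
One more forces some class to hold 2, so 8 + 1 = 9.

9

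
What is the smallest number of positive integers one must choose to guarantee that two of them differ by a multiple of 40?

41

Use the pigeonhole principle on residue classes: two integers differ by a multiple of 40 exactly when they share a remainder mod 40.
There are 40 residue classes mod 40, so 40 integers can all lie in distinct classes.
One more integer must repeat a residue, giving a difference divisible by 40. So n = 40 + 1 = 41.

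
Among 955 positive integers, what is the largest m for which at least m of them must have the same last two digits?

If each of the 100 possible two-digit endings held at most 9, the total would be at most 100 × 9 = 900 < 955, a contradiction.
So at least one holds ⌈955/100⌉ = 10.

10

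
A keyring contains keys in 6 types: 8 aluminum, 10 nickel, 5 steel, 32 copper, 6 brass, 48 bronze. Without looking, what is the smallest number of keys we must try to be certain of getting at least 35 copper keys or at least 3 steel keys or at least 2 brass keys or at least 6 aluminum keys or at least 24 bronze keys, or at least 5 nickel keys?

68

The worst case stops just short of every target: 5 aluminum, 4 nickel, 2 steel, all 32 copper, 1 brass, 23 bronze — 5 + 4 + 2 + 32 + 1 + 23 = 67 keys.
One more key must push some type to its target, so 67 + 1 = 68.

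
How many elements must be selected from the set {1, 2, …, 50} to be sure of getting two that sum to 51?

Partition {1, …, 50} into 25 pairs: {1,50}, {2,49}, …, {25,26}.
Choosing 25 integers — say the integers 1 through 25 — takes one from each pair and avoids the property.
Choosing 26 forces two into the same pair by pigeonhole, and those sum to 51. So 26.

26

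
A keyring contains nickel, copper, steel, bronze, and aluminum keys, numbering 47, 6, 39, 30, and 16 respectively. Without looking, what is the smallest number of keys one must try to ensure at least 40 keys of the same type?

Treat the 5 types as pigeonholes.
In the worst case we take at most 39 of each type, but all 6 copper, all 30 bronze, and all 16 aluminum (fewer than 39), giving 39 + 6 + 39 + 30 + 16 = 130.
One more key then forces some type to 40, so 130 + 1 = 131.

131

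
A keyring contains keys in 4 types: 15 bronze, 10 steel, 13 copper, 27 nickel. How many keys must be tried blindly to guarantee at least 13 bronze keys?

To avoid bronze keys as long as possible, exhaust the other 3 types first.
The worst case draws every non-bronze key first: 10 + 13 + 27 = 50.
The next 13 draws are then forced to be bronze, giving 50 + 13 = 63.

63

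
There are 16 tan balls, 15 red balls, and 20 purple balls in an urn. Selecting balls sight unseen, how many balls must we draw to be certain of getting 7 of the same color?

The worst case takes 6 balls of each color without reaching 7 of any: 3 × 6 = 18.
The next ball must bring some color to 7, so 18 + 1 = 19.

19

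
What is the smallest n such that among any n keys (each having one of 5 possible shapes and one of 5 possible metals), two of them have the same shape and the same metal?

26

There are 5 × 5 = 25 (shape, metal) combinations acting as pigeonholes.
With 25 keys we could place one in each, avoiding any repeat.
One more forces some (shape, metal) pair to hold 2, so 25 + 1 = 26.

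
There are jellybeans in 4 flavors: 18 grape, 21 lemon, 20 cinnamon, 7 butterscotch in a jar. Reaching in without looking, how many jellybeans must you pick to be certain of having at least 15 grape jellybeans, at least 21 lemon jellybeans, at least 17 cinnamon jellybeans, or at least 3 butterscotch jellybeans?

The worst case stops just short of every target: 14 grape, 20 lemon, 16 cinnamon, 2 butterscotch — 14 + 20 + 16 + 2 = 52 jellybeans.
One more jellybean must push some flavor to its target, so 52 + 1 = 53.

53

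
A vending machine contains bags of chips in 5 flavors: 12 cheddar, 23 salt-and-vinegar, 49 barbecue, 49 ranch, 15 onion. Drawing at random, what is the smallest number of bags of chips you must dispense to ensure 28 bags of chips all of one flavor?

Treat the 5 flavors as pigeonholes.
In the worst case we take at most 27 of each flavor, but all 12 cheddar, all 23 salt-and-vinegar, and all 15 onion (fewer than 27), giving 12 + 23 + 27 + 27 + 15 = 104.
One more bag of chips then forces some flavor to 28, so 104 + 1 = 105.

105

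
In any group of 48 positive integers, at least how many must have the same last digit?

The 48 positive integers fall into 10 possible last digits.
If each of the 10 possible last digits held at most 4, the total would be at most 10 × 4 = 40 < 48, a contradiction.
So at least one holds ⌈48/10⌉ = 5.

5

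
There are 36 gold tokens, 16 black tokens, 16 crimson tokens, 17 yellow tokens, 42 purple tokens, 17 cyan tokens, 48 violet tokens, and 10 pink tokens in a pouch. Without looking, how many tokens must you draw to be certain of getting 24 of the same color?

146

Treat the 8 colors as pigeonholes.
In the worst case we take at most 23 of each color, but all 16 black, all 16 crimson, all 17 yellow, all 17 cyan, and all 10 pink (fewer than 23), giving 23 + 16 + 16 + 17 + 23 + 17 + 23 + 10 = 145.
One more token then forces some color to 24, so 145 + 1 = 146.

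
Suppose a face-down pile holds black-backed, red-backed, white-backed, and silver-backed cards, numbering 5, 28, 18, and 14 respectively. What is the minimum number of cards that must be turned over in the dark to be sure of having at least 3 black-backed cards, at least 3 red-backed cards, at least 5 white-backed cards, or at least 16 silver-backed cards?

23

The worst case stops just short of every target: 2 black-backed, 2 red-backed, 4 white-backed, all 14 silver-backed — 2 + 2 + 4 + 14 = 22 cards.
One more card must push some back color to its target, so 22 + 1 = 23.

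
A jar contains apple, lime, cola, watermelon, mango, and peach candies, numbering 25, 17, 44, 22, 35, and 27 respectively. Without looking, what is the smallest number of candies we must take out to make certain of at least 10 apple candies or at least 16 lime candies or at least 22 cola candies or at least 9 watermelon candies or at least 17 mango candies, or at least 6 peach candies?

75

Each of the 6 flavors has its own threshold; avoid all of them simultaneously.
The worst case stops just short of every target: 9 apple, 15 lime, 21 cola, 8 watermelon, 16 mango, 5 peach — 9 + 15 + 21 + 8 + 16 + 5 = 74 candies.
One more candy must push some flavor to its target, so 74 + 1 = 75.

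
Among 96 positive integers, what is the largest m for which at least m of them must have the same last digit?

There are 10 possible last digits, which serve as the pigeonholes.
If each of the 10 possible last digits held at most 9, the total would be at most 10 × 9 = 90 < 96, a contradiction.
So at least one holds ⌈96/10⌉ = 10.

10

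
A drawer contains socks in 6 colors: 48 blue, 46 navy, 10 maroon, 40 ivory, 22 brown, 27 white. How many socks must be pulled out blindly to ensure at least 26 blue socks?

171

The worst case draws every non-blue sock first: 46 + 10 + 40 + 22 + 27 = 145.
The next 26 draws are then forced to be blue, giving 145 + 26 = 171.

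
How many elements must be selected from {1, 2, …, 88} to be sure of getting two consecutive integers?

Partition {1, …, 88} into 44 pairs: {1,2}, {3,4}, …, {87,88}.
Choosing 44 integers — say the 44 even numbers 2, 4, …, 88 — takes one from each pair and avoids the property.
Choosing 45 forces two into the same pair by pigeonhole, and those are consecutive. So 45.

45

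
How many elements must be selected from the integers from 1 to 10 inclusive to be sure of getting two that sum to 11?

6

Partition {1, …, 10} into 5 pairs: {1,10}, {2,9}, …, {5,6}.
Choosing 5 integers — say the integers 1 through 5 — takes one from each pair and avoids the property.
Choosing 6 forces two into the same pair by pigeonhole, and those sum to 11. So 6.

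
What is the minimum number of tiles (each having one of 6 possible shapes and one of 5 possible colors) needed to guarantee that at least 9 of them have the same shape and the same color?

There are 6 × 5 = 30 (shape, color) combinations acting as pigeonholes.
With 30 × 8 = 240 tiles we could place exactly 8 in each, with no (shape, color) pair reaching 9.
One more forces some (shape, color) pair to hold 9, so 240 + 1 = 241.

241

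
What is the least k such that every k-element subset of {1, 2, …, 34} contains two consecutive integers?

18

Partition {1, …, 34} into 17 pairs: {1,2}, {3,4}, …, {33,34}.
Choosing 17 integers — say the 17 even numbers 2, 4, …, 34 — takes one from each pair and avoids the property.
Choosing 18 forces two into the same pair by pigeonhole, and those are consecutive. So 18.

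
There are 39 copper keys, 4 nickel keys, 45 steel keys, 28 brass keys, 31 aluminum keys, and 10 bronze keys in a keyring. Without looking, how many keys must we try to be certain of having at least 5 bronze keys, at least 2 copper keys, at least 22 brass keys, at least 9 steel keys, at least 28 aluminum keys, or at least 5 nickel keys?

66

The worst case stops just short of every target: 1 copper, 4 nickel, 8 steel, 21 brass, 27 aluminum, 4 bronze — 1 + 4 + 8 + 21 + 27 + 4 = 65 keys.
One more key must push some type to its target, so 65 + 1 = 66.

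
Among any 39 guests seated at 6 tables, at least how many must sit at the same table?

7

The 39 guests fall into 6 tables.
If each of the 6 tables held at most 6, the total would be at most 6 × 6 = 36 < 39, a contradiction.
So at least one holds ⌈39/6⌉ = 7.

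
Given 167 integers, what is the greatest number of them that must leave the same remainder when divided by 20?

9

If each of the 20 residue classes modulo 20 held at most 8, the total would be at most 20 × 8 = 160 < 167, a contradiction.
So at least one holds ⌈167/20⌉ = 9.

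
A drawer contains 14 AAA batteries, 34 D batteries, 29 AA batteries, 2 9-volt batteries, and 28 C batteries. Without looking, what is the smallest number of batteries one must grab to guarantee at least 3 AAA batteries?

The worst case draws every non-AAA battery first: 34 + 29 + 2 + 28 = 93.
The next 3 draws are then forced to be AAA, giving 93 + 3 = 96.

96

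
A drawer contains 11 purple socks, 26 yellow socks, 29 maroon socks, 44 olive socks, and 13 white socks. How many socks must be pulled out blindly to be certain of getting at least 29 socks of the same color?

In the worst case we take at most 28 of each color, but all 11 purple, all 26 yellow, and all 13 white (fewer than 28), giving 11 + 26 + 28 + 28 + 13 = 106.
One more sock then forces some color to 29, so 106 + 1 = 107.

107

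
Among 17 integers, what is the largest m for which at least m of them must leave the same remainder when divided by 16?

2

If each of the 16 residue classes modulo 16 held at most 1, the total would be at most 16 × 1 = 16 < 17, a contradiction.
So at least one holds ⌈17/16⌉ = 2.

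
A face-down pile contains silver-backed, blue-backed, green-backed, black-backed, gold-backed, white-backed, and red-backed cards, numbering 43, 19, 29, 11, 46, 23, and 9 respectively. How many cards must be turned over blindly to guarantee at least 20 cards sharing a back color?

In the worst case we take at most 19 of each back color, but all 11 black-backed and all 9 red-backed (fewer than 19), giving 19 + 19 + 19 + 11 + 19 + 19 + 9 = 115.
One more card then forces some back color to 20, so 115 + 1 = 116.

116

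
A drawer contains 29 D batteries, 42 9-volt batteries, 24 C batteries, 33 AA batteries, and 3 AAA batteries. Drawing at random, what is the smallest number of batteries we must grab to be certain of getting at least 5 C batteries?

The worst case draws every non-C battery first: 29 + 42 + 33 + 3 = 107.
The next 5 draws are then forced to be C, giving 107 + 5 = 112.

112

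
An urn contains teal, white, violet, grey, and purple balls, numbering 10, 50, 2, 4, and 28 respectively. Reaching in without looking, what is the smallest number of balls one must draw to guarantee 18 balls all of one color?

In the worst case we take at most 17 of each color, but all 10 teal, all 2 violet, and all 4 grey (fewer than 17), giving 10 + 17 + 2 + 4 + 17 = 50.
One more ball then forces some color to 18, so 50 + 1 = 51.

51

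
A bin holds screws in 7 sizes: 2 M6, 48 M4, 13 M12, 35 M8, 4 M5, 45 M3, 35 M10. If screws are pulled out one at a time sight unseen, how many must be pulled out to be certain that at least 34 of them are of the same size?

152

Treat the 7 sizes as pigeonholes.
In the worst case we take at most 33 of each size, but all 2 M6, all 13 M12, and all 4 M5 (fewer than 33), giving 2 + 33 + 13 + 33 + 4 + 33 + 33 = 151.
One more screw then forces some size to 34, so 151 + 1 = 152.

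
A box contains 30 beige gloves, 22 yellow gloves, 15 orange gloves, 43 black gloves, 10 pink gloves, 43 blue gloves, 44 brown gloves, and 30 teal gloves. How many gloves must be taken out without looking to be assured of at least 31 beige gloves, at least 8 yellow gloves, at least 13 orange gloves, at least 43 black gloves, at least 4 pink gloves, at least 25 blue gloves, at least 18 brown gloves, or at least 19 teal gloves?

154

The worst case stops just short of every target: 30 beige, 7 yellow, 12 orange, 42 black, 3 pink, 24 blue, 17 brown, 18 teal — 30 + 7 + 12 + 42 + 3 + 24 + 17 + 18 = 153 gloves.
One more glove must push some color to its target, so 153 + 1 = 154.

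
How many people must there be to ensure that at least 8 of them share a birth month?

There are 12 months of the year acting as pigeonholes.
With 12 × 7 = 84 people we could place exactly 7 in each, with no class reaching 8.
One more forces some class to hold 8, so 84 + 1 = 85.

85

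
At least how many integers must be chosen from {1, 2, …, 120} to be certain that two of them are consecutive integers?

Partition {1, …, 120} into 60 pairs: {1,2}, {3,4}, …, {119,120}.
Choosing 60 integers — say the 60 even numbers 2, 4, …, 120 — takes one from each pair and avoids the property.
Choosing 61 forces two into the same pair by pigeonhole, and those are consecutive. So 61.

61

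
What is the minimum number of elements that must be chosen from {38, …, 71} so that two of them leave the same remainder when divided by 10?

Group the integers by remainder mod 10; there are 10 residue classes, each nonempty in this range.
Choosing one from each class (10 integers) avoids any shared remainder.
One more choice must repeat a class, so two differ by a multiple of 10. Hence 10 + 1 = 11.

11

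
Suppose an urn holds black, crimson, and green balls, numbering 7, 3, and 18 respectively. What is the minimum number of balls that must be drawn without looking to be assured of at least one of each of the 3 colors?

26

The hardest color to obtain is crimson: we could draw every other ball first — 28 − 3 = 25 balls — without a single crimson one.
The next draw must be crimson, so 25 + 1 = 26.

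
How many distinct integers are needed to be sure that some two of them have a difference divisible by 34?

Use the pigeonhole principle on residue classes: two integers differ by a multiple of 34 exactly when they share a remainder mod 34.
There are 34 residue classes mod 34, so 34 integers can all lie in distinct classes.
One more integer must repeat a residue, giving a difference divisible by 34. So n = 34 + 1 = 35.

35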